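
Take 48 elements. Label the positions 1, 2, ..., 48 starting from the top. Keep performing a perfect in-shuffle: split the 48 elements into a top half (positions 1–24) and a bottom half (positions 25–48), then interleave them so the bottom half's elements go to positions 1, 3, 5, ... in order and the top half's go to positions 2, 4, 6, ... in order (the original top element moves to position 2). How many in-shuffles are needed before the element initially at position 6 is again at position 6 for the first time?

21

Follow position 6 under repeated in-shuffles:
6 → 12 → 24 → 48 → 47 → 45 → 41 → 33 → ... → 6 (length 21)
It first returns after 21 in-shuffles.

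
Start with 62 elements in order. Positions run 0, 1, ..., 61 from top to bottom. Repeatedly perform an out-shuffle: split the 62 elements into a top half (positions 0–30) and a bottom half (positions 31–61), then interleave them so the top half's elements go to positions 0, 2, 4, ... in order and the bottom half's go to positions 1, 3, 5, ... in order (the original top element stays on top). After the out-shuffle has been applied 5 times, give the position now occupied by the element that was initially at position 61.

61

Position 61 is a fixed point of every out-shuffle, so the element never moves.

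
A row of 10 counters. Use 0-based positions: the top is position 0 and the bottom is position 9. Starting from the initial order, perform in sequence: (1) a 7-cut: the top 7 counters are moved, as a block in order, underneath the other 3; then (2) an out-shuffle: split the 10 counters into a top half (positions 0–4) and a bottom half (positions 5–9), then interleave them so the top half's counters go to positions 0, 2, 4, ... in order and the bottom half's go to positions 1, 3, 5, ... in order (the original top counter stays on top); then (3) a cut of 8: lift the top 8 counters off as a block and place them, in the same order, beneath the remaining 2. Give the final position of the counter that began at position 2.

3

Track the counter from position 2 forward through each operation:
  after op 1 (cut 7): 2 → 5
  after op 2 (out-shuffle): 5 → 1
  after op 3 (cut 8): 1 → 3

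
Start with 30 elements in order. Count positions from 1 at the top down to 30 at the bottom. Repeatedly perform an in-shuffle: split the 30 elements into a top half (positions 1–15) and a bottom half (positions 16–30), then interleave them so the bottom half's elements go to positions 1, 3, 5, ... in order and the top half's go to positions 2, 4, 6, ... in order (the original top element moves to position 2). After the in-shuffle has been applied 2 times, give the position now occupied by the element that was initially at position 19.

Track the element's position through each in-shuffle:
19 → 7 → 14

14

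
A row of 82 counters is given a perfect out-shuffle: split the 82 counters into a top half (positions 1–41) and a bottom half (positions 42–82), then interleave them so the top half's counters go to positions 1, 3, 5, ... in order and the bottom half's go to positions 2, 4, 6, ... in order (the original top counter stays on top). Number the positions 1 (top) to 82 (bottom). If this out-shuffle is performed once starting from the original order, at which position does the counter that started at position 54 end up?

Track the counter's position through each out-shuffle:
54 → 26

26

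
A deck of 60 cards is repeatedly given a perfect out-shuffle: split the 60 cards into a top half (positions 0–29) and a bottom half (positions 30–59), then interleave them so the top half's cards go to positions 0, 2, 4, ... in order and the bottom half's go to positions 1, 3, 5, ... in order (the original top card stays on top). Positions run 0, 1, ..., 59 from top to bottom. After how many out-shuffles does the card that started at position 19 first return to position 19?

58

Follow position 19 under repeated out-shuffles:
19 → 38 → 17 → 34 → 9 → 18 → 36 → 13 → ... → 19 (length 58)
It first returns after 58 out-shuffles.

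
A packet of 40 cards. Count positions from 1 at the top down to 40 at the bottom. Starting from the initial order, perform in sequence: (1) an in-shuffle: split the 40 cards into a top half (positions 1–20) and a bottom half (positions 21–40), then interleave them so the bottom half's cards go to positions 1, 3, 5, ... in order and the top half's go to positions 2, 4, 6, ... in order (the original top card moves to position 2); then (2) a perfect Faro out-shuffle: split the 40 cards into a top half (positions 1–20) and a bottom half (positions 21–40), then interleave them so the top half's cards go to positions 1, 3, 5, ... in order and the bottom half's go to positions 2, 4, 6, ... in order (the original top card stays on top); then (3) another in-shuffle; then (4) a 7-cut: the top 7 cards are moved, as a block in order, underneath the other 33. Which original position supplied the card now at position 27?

25

Undo the operations in reverse order, starting from position 27:
  undo op 4 (cut 7): 27 ← 34
  undo op 3 (in-shuffle, from top half): 34 ← 17
  undo op 2 (out-shuffle, from top half): 17 ← 9
  undo op 1 (in-shuffle, from bottom half): 9 ← 25
So the card at position 27 came from original position 25.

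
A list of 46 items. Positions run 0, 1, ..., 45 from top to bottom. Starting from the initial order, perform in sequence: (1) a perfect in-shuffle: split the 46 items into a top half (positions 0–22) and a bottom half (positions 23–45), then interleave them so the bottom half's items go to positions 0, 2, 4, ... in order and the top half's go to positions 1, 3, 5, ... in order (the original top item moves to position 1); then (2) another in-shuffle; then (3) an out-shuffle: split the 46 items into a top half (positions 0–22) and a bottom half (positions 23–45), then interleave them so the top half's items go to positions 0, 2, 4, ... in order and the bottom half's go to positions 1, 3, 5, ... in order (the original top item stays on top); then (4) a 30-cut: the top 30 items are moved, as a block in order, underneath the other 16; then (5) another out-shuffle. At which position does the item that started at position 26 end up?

39

Track the item from position 26 forward through each operation:
  after op 1 (in-shuffle): 26 → 6
  after op 2 (in-shuffle): 6 → 13
  after op 3 (out-shuffle): 13 → 26
  after op 4 (cut 30): 26 → 42
  after op 5 (out-shuffle): 42 → 39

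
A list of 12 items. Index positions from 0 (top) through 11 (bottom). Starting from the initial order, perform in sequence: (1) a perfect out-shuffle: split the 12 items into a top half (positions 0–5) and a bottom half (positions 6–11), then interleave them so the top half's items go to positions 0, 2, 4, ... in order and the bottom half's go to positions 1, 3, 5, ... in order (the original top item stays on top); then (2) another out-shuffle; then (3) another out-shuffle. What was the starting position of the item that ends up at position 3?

Undo the operations in reverse order, starting from position 3:
  undo op 3 (out-shuffle, from bottom half): 3 ← 7
  undo op 2 (out-shuffle, from bottom half): 7 ← 9
  undo op 1 (out-shuffle, from bottom half): 9 ← 10
So the item at position 3 came from original position 10.

10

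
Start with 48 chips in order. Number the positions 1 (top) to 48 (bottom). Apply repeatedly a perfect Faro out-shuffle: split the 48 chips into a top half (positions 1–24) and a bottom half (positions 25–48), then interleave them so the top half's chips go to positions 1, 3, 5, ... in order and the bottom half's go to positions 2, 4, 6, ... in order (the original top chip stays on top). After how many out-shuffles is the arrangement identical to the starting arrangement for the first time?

23

The out-shuffle permutes the 48 positions with cycle lengths [1, 1, 23, 23].
Every chip is home exactly when every cycle has completed a whole number of laps, i.e. after lcm(1, 23) = 23 out-shuffles.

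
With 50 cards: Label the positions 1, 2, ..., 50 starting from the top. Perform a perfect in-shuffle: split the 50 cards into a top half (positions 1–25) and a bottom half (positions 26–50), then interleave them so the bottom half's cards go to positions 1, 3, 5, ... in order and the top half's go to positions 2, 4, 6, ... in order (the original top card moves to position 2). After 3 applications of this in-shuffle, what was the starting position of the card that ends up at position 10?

14

Work backwards from position 10, undoing one in-shuffle at a time:
10 ← 5 ← 28 ← 14
So the card now at position 10 started at position 14.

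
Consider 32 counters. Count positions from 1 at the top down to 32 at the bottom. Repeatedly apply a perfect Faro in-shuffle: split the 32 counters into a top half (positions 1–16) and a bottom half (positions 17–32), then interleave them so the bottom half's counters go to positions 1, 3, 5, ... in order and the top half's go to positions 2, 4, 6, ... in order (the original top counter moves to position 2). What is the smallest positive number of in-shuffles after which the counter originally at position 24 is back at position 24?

10

Follow position 24 under repeated in-shuffles:
24 → 15 → 30 → 27 → 21 → 9 → 18 → 3 → 6 → 12 → 24
It first returns after 10 in-shuffles.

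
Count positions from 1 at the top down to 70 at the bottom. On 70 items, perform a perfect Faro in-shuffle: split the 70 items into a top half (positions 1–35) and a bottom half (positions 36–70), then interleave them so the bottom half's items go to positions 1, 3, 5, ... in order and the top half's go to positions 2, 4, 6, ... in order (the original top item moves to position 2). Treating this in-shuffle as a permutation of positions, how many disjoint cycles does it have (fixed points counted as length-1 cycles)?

2

Trace each unvisited position around until it returns:
(1 2 4 8 16 32 ... len 35) (7 14 28 56 41 11 ... len 35)
2 cycles in total.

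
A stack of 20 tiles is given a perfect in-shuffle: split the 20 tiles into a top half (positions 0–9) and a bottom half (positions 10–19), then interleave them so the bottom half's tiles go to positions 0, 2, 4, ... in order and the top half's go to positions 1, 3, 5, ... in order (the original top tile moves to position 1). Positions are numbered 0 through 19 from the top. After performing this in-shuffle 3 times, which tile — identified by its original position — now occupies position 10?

Work backwards from position 10, undoing one in-shuffle at a time:
10 ← 15 ← 7 ← 3
So the tile now at position 10 started at position 3.

3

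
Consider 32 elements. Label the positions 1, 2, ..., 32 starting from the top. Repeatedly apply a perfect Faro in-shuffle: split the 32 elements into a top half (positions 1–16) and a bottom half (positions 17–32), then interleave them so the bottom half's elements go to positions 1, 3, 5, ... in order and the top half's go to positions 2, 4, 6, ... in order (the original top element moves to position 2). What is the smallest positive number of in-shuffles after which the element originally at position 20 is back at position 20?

Follow position 20 under repeated in-shuffles:
20 → 7 → 14 → 28 → 23 → 13 → 26 → 19 → 5 → 10 → 20
It first returns after 10 in-shuffles.

10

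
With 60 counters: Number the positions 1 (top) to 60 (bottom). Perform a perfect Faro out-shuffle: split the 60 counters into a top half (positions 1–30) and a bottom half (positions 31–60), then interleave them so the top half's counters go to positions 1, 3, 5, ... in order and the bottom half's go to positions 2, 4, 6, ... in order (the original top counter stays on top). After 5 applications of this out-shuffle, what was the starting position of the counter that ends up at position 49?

32

Work backwards from position 49, undoing one out-shuffle at a time:
49 ← 25 ← 13 ← 7 ← 4 ← 32
So the counter now at position 49 started at position 32.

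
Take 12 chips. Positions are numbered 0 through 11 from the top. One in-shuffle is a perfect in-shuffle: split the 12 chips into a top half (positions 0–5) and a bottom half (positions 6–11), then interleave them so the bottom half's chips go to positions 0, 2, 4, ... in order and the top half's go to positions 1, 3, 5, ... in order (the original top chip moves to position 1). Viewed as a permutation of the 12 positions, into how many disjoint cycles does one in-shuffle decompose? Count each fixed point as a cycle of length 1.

Trace each unvisited position around until it returns:
(0 1 3 7 2 5 ... len 12)
1 cycle in total.

1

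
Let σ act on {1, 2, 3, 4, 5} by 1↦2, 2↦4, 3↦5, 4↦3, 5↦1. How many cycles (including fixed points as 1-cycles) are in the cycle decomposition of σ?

Cycle decomposition: (1 2 4 3 5).
1 cycle.

1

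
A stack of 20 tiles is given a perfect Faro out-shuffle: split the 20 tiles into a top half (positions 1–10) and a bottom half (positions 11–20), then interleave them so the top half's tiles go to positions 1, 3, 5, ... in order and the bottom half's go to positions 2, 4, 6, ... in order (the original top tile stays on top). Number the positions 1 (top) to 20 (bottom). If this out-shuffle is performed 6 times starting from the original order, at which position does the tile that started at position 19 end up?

13

Track the tile's position through each out-shuffle:
19 → 18 → 16 → 12 → 4 → 7 → 13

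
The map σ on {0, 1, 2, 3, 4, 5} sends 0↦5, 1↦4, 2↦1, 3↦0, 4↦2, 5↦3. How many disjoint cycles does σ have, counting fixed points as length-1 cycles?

Cycle decomposition: (0 5 3) (1 4 2).
2 cycles.

2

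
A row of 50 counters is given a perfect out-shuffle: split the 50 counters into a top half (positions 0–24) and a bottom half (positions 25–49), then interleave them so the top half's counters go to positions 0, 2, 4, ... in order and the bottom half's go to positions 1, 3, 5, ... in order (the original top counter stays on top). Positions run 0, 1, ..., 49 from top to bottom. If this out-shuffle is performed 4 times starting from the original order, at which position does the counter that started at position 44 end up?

Track the counter's position through each out-shuffle:
44 → 39 → 29 → 9 → 18

18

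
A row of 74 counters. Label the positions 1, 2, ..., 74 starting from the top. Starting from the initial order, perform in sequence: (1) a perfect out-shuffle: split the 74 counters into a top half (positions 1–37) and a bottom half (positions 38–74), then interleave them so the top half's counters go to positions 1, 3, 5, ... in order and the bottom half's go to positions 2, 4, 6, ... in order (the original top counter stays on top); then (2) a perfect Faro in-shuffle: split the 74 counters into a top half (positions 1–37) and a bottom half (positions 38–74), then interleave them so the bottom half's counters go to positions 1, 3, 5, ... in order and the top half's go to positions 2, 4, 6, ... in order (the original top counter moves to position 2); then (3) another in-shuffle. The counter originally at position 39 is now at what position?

16

Track the counter from position 39 forward through each operation:
  after op 1 (out-shuffle): 39 → 4
  after op 2 (in-shuffle): 4 → 8
  after op 3 (in-shuffle): 8 → 16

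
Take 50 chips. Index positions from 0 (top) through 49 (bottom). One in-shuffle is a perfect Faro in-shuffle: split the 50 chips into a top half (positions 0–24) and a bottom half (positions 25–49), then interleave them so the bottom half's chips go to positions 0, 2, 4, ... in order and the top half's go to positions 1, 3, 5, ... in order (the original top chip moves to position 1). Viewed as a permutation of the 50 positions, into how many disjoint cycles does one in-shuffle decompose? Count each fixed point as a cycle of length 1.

Trace each unvisited position around until it returns:
(0 1 3 7 15 31 12 25) (2 5 11 23 47 44 38 26) (4 9 19 39 28 6 13 27) (8 17 35 20 41 32 14 29) (10 21 43 36 22 45 40 30) (16 33) (18 37 24 49 48 46 42 34)
7 cycles in total.

7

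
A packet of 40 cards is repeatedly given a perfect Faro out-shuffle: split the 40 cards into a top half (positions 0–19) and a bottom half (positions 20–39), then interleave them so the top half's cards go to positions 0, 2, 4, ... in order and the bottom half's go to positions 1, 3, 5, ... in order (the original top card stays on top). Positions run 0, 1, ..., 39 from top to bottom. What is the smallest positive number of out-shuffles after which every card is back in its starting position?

12

The out-shuffle permutes the 40 positions with cycle lengths [1, 1, 2, 12, 12, 12].
Every card is home exactly when every cycle has completed a whole number of laps, i.e. after lcm(1, 2, 12) = 12 out-shuffles.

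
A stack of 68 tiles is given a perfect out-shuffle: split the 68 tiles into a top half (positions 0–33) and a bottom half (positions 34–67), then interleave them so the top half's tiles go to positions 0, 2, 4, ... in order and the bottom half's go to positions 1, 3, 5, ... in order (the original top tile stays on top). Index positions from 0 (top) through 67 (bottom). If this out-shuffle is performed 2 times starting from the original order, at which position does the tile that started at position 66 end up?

63

Track the tile's position through each out-shuffle:
66 → 65 → 63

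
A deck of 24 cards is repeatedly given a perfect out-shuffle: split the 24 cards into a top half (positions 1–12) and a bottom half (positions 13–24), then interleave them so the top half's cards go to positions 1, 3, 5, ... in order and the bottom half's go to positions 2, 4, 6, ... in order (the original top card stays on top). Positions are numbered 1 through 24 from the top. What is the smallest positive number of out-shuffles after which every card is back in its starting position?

11

The out-shuffle permutes the 24 positions with cycle lengths [1, 1, 11, 11].
Every card is home exactly when every cycle has completed a whole number of laps, i.e. after lcm(1, 11) = 11 out-shuffles.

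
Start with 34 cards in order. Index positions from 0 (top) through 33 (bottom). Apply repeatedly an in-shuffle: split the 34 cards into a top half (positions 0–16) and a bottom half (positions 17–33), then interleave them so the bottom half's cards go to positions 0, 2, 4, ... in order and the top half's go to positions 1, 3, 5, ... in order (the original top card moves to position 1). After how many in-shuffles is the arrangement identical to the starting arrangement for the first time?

The in-shuffle permutes the 34 positions with cycle lengths [3, 3, 4, 12, 12].
Every card is home exactly when every cycle has completed a whole number of laps, i.e. after lcm(3, 4, 12) = 12 in-shuffles.

12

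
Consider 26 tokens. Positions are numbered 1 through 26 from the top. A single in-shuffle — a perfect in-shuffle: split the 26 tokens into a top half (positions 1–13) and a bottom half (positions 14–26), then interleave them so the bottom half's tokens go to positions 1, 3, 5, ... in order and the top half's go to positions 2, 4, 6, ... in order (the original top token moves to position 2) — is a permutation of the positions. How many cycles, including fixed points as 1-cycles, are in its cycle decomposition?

Trace each unvisited position around until it returns:
(1 2 4 8 16 5 ... len 18) (3 6 12 24 21 15) (9 18)
3 cycles in total.

3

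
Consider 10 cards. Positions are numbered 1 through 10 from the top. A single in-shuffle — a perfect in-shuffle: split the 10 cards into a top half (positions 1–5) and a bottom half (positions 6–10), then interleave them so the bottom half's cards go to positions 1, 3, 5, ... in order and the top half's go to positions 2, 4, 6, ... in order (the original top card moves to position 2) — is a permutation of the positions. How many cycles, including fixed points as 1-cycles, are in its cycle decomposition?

1

Trace each unvisited position around until it returns:
(1 2 4 8 5 10 9 7 3 6)
1 cycle in total.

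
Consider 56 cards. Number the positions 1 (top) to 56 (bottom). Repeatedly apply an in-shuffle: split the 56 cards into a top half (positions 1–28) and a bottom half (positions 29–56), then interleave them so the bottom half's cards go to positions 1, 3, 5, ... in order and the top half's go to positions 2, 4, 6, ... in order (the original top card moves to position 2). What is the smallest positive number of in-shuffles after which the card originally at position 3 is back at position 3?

18

Follow position 3 under repeated in-shuffles:
3 → 6 → 12 → 24 → 48 → 39 → 21 → 42 → 27 → 54 → 51 → 45 → 33 → 9 → 18 → 36 → 15 → 30 → 3
It first returns after 18 in-shuffles.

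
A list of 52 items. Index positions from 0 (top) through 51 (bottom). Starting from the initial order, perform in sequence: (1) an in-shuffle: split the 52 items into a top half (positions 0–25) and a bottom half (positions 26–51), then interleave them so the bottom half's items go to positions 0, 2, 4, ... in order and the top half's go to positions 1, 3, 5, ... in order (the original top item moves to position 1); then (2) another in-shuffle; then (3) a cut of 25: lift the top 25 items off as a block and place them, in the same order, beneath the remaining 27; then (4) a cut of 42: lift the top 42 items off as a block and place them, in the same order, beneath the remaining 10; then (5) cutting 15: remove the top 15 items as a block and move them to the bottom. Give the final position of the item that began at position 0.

Track the item from position 0 forward through each operation:
  after op 1 (in-shuffle): 0 → 1
  after op 2 (in-shuffle): 1 → 3
  after op 3 (cut 25): 3 → 30
  after op 4 (cut 42): 30 → 40
  after op 5 (cut 15): 40 → 25

25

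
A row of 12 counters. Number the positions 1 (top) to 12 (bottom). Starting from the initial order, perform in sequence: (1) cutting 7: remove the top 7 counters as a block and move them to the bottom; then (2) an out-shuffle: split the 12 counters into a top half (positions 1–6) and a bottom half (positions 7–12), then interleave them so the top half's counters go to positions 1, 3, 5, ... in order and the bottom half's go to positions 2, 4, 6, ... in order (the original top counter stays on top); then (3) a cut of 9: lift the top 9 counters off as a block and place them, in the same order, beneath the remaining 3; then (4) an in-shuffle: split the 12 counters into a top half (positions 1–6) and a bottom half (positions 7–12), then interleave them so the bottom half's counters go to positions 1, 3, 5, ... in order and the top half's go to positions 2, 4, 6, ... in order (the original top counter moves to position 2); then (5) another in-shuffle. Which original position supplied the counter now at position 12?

7

Undo the operations in reverse order, starting from position 12:
  undo op 5 (in-shuffle, from top half): 12 ← 6
  undo op 4 (in-shuffle, from top half): 6 ← 3
  undo op 3 (cut 9): 3 ← 12
  undo op 2 (out-shuffle, from bottom half): 12 ← 12
  undo op 1 (cut 7): 12 ← 7
So the counter at position 12 came from original position 7.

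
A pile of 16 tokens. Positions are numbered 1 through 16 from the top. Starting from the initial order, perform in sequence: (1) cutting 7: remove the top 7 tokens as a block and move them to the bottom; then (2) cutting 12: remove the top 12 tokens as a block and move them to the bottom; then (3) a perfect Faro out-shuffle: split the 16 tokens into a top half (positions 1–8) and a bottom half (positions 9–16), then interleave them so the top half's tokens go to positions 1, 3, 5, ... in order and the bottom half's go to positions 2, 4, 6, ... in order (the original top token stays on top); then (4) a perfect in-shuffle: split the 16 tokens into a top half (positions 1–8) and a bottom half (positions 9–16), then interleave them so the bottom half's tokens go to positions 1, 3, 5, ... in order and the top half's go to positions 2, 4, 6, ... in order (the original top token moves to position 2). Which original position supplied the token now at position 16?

Undo the operations in reverse order, starting from position 16:
  undo op 4 (in-shuffle, from top half): 16 ← 8
  undo op 3 (out-shuffle, from bottom half): 8 ← 12
  undo op 2 (cut 12): 12 ← 8
  undo op 1 (cut 7): 8 ← 15
So the token at position 16 came from original position 15.

15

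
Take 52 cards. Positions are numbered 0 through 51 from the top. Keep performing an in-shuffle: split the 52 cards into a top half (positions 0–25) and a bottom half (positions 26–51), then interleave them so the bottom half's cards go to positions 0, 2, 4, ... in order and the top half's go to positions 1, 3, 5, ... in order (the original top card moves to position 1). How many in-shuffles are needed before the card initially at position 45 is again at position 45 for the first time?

Follow position 45 under repeated in-shuffles:
45 → 38 → 24 → 49 → 46 → 40 → 28 → 4 → ... → 45 (length 52)
It first returns after 52 in-shuffles.

52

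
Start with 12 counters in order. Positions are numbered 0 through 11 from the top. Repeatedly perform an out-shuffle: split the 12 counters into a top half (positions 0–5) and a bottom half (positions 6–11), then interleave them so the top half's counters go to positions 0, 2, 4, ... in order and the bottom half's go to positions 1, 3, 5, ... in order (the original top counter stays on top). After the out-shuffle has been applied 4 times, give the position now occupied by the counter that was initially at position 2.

10

Track the counter's position through each out-shuffle:
2 → 4 → 8 → 5 → 10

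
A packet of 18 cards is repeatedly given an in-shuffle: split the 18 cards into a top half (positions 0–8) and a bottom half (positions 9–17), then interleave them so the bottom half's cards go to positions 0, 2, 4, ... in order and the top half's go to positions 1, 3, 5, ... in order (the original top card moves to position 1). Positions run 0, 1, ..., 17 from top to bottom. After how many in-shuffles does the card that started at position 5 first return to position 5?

Follow position 5 under repeated in-shuffles:
5 → 11 → 4 → 9 → 0 → 1 → 3 → 7 → 15 → 12 → 6 → 13 → 8 → 17 → 16 → 14 → 10 → 2 → 5
It first returns after 18 in-shuffles.

18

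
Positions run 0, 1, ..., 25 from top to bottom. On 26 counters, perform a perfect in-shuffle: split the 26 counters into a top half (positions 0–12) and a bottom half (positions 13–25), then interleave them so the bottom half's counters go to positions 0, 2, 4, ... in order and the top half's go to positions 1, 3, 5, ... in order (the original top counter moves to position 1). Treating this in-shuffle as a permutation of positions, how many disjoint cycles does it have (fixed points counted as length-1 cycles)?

3

Trace each unvisited position around until it returns:
(0 1 3 7 15 4 ... len 18) (2 5 11 23 20 14) (8 17)
3 cycles in total.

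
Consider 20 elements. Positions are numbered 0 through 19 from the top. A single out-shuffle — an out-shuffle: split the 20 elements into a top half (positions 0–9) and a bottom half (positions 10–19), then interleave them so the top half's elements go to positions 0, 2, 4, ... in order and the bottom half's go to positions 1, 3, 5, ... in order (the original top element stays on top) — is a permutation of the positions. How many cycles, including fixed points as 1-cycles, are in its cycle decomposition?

3

Trace each unvisited position around until it returns:
(0) (1 2 4 8 16 13 ... len 18) (19)
3 cycles in total.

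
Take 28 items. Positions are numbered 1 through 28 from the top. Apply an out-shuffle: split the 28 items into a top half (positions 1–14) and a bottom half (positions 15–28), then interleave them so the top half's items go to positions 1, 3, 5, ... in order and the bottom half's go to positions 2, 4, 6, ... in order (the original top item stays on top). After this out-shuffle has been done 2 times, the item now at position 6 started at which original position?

9

Work backwards from position 6, undoing one out-shuffle at a time:
6 ← 17 ← 9
So the item now at position 6 started at position 9.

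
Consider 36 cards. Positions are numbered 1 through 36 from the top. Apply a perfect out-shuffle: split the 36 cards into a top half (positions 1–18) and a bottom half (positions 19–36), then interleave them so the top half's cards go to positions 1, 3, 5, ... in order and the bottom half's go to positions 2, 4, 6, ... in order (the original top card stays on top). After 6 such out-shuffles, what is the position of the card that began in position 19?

33

Track the card's position through each out-shuffle:
19 → 2 → 3 → 5 → 9 → 17 → 33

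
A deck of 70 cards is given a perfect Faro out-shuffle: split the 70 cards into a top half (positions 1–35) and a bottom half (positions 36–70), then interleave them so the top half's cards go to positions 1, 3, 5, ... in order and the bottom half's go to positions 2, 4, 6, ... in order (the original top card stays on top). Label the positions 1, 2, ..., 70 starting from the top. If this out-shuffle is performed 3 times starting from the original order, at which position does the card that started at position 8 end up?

57

Track the card's position through each out-shuffle:
8 → 15 → 29 → 57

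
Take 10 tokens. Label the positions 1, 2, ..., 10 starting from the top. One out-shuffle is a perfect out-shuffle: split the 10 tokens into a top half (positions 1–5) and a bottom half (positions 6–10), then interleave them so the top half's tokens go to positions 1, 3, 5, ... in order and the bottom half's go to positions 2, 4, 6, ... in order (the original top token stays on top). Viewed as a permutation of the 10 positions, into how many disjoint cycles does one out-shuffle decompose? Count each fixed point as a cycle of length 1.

Trace each unvisited position around until it returns:
(1) (2 3 5 9 8 6) (4 7) (10)
4 cycles in total.

4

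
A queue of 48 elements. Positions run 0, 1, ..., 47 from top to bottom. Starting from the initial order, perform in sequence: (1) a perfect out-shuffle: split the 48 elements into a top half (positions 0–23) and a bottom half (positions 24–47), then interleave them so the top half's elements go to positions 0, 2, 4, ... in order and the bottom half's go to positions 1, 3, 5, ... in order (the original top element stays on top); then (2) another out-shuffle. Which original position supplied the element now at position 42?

34

Undo the operations in reverse order, starting from position 42:
  undo op 2 (out-shuffle, from top half): 42 ← 21
  undo op 1 (out-shuffle, from bottom half): 21 ← 34
So the element at position 42 came from original position 34.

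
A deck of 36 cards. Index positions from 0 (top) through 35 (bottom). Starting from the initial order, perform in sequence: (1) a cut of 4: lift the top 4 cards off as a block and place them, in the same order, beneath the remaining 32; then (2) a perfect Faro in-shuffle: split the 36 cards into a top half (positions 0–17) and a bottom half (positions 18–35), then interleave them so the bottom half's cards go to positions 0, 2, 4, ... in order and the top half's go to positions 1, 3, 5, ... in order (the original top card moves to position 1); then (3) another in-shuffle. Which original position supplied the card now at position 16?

35

Undo the operations in reverse order, starting from position 16:
  undo op 3 (in-shuffle, from bottom half): 16 ← 26
  undo op 2 (in-shuffle, from bottom half): 26 ← 31
  undo op 1 (cut 4): 31 ← 35
So the card at position 16 came from original position 35.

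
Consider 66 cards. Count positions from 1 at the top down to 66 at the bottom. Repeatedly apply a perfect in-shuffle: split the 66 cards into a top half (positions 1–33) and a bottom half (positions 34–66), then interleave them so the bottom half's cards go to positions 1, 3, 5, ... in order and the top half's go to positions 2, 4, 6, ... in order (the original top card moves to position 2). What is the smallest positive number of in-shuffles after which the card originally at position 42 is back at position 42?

Follow position 42 under repeated in-shuffles:
42 → 17 → 34 → 1 → 2 → 4 → 8 → 16 → ... → 42 (length 66)
It first returns after 66 in-shuffles.

66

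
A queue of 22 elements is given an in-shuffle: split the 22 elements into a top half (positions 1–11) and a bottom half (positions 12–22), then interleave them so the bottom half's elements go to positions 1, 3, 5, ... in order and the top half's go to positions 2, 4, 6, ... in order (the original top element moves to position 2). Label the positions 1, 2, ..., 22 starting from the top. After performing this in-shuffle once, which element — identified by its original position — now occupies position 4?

2

Work backwards from position 4, undoing one in-shuffle at a time:
4 ← 2
So the element now at position 4 started at position 2.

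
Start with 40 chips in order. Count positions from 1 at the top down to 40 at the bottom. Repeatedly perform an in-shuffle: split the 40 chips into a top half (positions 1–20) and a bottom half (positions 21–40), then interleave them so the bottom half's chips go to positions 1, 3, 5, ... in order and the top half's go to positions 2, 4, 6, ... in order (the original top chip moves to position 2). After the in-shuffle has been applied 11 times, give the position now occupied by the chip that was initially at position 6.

Track the chip's position through each in-shuffle:
6 → 12 → 24 → 7 → 14 → 28 → 15 → 30 → 19 → 38 → 35 → 29

29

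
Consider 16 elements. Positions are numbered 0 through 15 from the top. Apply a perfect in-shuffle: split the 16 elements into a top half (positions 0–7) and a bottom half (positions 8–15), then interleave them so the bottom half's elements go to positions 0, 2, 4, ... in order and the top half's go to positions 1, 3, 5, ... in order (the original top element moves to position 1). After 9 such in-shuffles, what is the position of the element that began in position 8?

0

Track the element's position through each in-shuffle:
8 → 0 → 1 → 3 → 7 → 15 → 14 → 12 → 8 → 0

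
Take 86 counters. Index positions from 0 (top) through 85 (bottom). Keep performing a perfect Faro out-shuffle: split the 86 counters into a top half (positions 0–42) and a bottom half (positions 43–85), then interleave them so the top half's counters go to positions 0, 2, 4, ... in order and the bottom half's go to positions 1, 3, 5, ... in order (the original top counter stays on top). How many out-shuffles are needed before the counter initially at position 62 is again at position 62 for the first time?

8

Follow position 62 under repeated out-shuffles:
62 → 39 → 78 → 71 → 57 → 29 → 58 → 31 → 62
It first returns after 8 out-shuffles.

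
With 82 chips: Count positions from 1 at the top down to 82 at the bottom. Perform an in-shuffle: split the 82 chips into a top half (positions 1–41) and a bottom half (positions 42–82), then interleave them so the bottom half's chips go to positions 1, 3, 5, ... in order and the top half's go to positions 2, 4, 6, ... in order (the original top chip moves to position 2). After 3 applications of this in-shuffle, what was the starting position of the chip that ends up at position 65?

Work backwards from position 65, undoing one in-shuffle at a time:
65 ← 74 ← 37 ← 60
So the chip now at position 65 started at position 60.

60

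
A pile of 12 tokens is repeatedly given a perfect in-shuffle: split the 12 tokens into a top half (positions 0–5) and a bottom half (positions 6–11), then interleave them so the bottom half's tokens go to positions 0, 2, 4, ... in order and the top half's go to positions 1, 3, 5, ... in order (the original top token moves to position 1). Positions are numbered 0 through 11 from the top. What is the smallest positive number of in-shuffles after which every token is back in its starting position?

12

The in-shuffle permutes the 12 positions with cycle lengths [12].
Every token is home exactly when every cycle has completed a whole number of laps, i.e. after lcm(12) = 12 in-shuffles.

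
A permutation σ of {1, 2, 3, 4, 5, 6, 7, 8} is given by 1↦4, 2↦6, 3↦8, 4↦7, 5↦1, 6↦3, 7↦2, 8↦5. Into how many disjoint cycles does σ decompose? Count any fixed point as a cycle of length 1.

1

Cycle decomposition: (1 4 7 2 6 3 8 5).
1 cycle.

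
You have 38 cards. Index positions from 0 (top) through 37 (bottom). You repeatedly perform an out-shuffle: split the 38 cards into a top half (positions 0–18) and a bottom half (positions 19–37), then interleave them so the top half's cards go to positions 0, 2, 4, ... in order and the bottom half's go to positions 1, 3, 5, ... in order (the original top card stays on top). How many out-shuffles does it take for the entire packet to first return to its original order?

36

The out-shuffle permutes the 38 positions with cycle lengths [1, 1, 36].
Every card is home exactly when every cycle has completed a whole number of laps, i.e. after lcm(1, 36) = 36 out-shuffles.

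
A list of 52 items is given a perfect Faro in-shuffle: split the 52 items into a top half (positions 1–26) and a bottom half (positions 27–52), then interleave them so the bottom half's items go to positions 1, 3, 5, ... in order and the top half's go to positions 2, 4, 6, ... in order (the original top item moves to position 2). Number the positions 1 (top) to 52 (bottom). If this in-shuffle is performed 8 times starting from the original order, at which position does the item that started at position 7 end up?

Track the item's position through each in-shuffle:
7 → 14 → 28 → 3 → 6 → 12 → 24 → 48 → 43

43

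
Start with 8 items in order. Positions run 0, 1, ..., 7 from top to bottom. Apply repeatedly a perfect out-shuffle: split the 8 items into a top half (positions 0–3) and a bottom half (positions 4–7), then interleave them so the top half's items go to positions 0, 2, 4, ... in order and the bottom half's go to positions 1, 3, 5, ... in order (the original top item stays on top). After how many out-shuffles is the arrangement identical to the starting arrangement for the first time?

3

The out-shuffle permutes the 8 positions with cycle lengths [1, 1, 3, 3].
Every item is home exactly when every cycle has completed a whole number of laps, i.e. after lcm(1, 3) = 3 out-shuffles.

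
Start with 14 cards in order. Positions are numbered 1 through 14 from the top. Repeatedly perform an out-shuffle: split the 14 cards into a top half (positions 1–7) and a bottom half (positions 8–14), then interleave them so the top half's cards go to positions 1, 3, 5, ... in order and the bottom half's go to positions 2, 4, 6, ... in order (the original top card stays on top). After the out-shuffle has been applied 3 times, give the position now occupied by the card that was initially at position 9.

13

Track the card's position through each out-shuffle:
9 → 4 → 7 → 13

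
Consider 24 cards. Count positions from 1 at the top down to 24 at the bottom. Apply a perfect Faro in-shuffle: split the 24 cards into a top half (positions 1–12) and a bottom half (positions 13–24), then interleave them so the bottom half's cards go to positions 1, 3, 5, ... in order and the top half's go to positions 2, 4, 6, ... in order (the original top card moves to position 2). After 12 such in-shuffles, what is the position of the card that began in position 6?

Track the card's position through each in-shuffle:
6 → 12 → 24 → 23 → 21 → 17 → 9 → 18 → 11 → 22 → 19 → 13 → 1

1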